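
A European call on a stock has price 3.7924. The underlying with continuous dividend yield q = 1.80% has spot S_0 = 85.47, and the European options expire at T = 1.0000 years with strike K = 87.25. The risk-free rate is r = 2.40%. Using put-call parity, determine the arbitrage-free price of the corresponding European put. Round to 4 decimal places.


Answer: Put price = 5.0280

Derivation:
Put-call parity: C - P = S_0 * exp(-qT) - K * exp(-rT).
S_0 * exp(-qT) = 85.4700 * 0.98216103 = 83.94530344
K * exp(-rT) = 87.2500 * 0.97628571 = 85.18092818
P = C - S*exp(-qT) + K*exp(-rT)
P = 3.7924 - 83.94530344 + 85.18092818 = 5.0280


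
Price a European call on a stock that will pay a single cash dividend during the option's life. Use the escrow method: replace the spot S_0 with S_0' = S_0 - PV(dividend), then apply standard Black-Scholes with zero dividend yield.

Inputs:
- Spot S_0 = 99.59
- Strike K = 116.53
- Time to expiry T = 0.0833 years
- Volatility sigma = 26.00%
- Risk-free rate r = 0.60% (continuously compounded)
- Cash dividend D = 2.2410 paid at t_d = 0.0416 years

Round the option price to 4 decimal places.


PV(D) = D * exp(-r * t_d) = 2.2410 * 0.99975043 = 2.24044072
S_0' = S_0 - PV(D) = 99.5900 - 2.24044072 = 97.34955928
d1 = (ln(S_0'/K) + (r + sigma^2/2)*T) / (sigma*sqrt(T)) = -2.35239841
d2 = d1 - sigma*sqrt(T) = -2.42743894
exp(-rT) = 0.99950032
N(d1) = 0.00932639; N(d2) = 0.00760292
C = S_0' * N(d1) - K * exp(-rT) * N(d2) = 97.34955928 * 0.00932639 - 116.5300 * 0.99950032 * 0.00760292 = 0.0224

Answer: Price = 0.0224


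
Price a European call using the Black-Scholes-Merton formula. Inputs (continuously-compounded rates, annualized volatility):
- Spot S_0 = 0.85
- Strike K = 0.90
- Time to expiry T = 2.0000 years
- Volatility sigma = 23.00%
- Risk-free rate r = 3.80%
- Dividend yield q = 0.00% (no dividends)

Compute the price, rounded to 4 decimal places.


Answer: Price = 0.1169

Derivation:
d1 = (ln(S/K) + (r - q + 0.5*sigma^2) * T) / (sigma * sqrt(T)) = 0.22056070
d2 = d1 - sigma * sqrt(T) = -0.10470841
exp(-rT) = 0.92681621; exp(-qT) = 1.00000000
C = S_0 * exp(-qT) * N(d1) - K * exp(-rT) * N(d2)
N(d1) = 0.58728275; N(d2) = 0.45830359
C = 0.8500 * 1.00000000 * 0.58728275 - 0.9000 * 0.92681621 * 0.45830359 = 0.1169


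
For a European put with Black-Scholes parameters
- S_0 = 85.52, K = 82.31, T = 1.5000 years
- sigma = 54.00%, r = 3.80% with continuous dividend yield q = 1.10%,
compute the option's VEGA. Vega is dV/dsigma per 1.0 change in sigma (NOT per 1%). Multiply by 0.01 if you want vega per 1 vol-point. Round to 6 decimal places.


Answer: Vega = 37.147629

Derivation:
d1 = 0.4497651151; d2 = -0.2115971155
phi(d1) = 0.3605650616; exp(-qT) = 0.9836353794; exp(-rT) = 0.9445940694
Vega = S * exp(-qT) * phi(d1) * sqrt(T) = 85.5200 * 0.9836353794 * 0.3605650616 * 1.2247448714 = 37.147629


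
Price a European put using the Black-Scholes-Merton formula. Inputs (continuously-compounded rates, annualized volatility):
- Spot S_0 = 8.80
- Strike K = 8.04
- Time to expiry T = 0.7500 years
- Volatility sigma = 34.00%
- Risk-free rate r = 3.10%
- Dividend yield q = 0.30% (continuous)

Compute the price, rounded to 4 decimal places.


d1 = (ln(S/K) + (r - q + 0.5*sigma^2) * T) / (sigma * sqrt(T)) = 0.52529582
d2 = d1 - sigma * sqrt(T) = 0.23084718
exp(-rT) = 0.97701820; exp(-qT) = 0.99775253
P = K * exp(-rT) * N(-d2) - S_0 * exp(-qT) * N(-d1)
N(-d1) = 0.29968878; N(-d2) = 0.40871676
P = 8.0400 * 0.97701820 * 0.40871676 - 8.8000 * 0.99775253 * 0.29968878 = 0.5792

Answer: Price = 0.5792


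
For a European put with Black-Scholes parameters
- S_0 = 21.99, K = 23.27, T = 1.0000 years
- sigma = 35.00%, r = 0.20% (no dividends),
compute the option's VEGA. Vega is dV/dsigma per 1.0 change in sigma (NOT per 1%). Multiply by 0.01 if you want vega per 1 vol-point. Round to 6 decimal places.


Answer: Vega = 8.771147

Derivation:
d1 = 0.0190652207; d2 = -0.3309347793
phi(d1) = 0.3988697827; exp(-qT) = 1.0000000000; exp(-rT) = 0.9980019987
Vega = S * exp(-qT) * phi(d1) * sqrt(T) = 21.9900 * 1.0000000000 * 0.3988697827 * 1.0000000000 = 8.771147


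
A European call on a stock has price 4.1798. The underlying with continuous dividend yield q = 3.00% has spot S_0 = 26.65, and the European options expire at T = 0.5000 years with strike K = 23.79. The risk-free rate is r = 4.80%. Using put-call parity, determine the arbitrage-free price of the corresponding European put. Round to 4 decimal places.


Put-call parity: C - P = S_0 * exp(-qT) - K * exp(-rT).
S_0 * exp(-qT) = 26.6500 * 0.98511194 = 26.25323319
K * exp(-rT) = 23.7900 * 0.97628571 = 23.22583704
P = C - S*exp(-qT) + K*exp(-rT)
P = 4.1798 - 26.25323319 + 23.22583704 = 1.1524

Answer: Put price = 1.1524


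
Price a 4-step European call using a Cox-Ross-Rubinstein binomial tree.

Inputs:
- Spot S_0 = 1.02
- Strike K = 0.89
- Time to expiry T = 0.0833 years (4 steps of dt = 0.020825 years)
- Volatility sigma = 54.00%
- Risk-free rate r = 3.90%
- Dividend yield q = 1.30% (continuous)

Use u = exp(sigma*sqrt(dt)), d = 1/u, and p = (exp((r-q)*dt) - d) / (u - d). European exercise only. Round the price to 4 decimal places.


Answer: Price = V(0,0) = 0.1465

Derivation:
dt = T/N = 0.020825
u = exp(sigma*sqrt(dt)) = 1.081043; d = 1/u = 0.925032
p = (exp((r-q)*dt) - d) / (u - d) = 0.484000
Discount per step: exp(-r*dt) = 0.999188
Stock lattice S(k, i) with i counting down-moves:
  k=0: S(0,0) = 1.0200
  k=1: S(1,0) = 1.1027; S(1,1) = 0.9435
  k=2: S(2,0) = 1.1920; S(2,1) = 1.0200; S(2,2) = 0.8728
  k=3: S(3,0) = 1.2886; S(3,1) = 1.1027; S(3,2) = 0.9435; S(3,3) = 0.8074
  k=4: S(4,0) = 1.3931; S(4,1) = 1.1920; S(4,2) = 1.0200; S(4,3) = 0.8728; S(4,4) = 0.7468
Terminal payoffs V(N, i) = max(S_T - K, 0):
  V(4,0) = 0.503069; V(4,1) = 0.302028; V(4,2) = 0.130000; V(4,3) = 0.000000; V(4,4) = 0.000000
Backward induction: V(k, i) = exp(-r*dt) * [p * V(k+1, i) + (1-p) * V(k+1, i+1)].
  V(3,0) = exp(-r*dt) * [p*0.503069 + (1-p)*0.302028] = 0.399008
  V(3,1) = exp(-r*dt) * [p*0.302028 + (1-p)*0.130000] = 0.213088
  V(3,2) = exp(-r*dt) * [p*0.130000 + (1-p)*0.000000] = 0.062869
  V(3,3) = exp(-r*dt) * [p*0.000000 + (1-p)*0.000000] = 0.000000
  V(2,0) = exp(-r*dt) * [p*0.399008 + (1-p)*0.213088] = 0.302827
  V(2,1) = exp(-r*dt) * [p*0.213088 + (1-p)*0.062869] = 0.135465
  V(2,2) = exp(-r*dt) * [p*0.062869 + (1-p)*0.000000] = 0.030404
  V(1,0) = exp(-r*dt) * [p*0.302827 + (1-p)*0.135465] = 0.216293
  V(1,1) = exp(-r*dt) * [p*0.135465 + (1-p)*0.030404] = 0.081187
  V(0,0) = exp(-r*dt) * [p*0.216293 + (1-p)*0.081187] = 0.146459


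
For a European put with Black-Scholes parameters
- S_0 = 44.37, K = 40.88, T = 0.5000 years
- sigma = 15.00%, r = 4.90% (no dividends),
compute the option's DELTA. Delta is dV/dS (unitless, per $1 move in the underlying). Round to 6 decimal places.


Answer: Delta = -0.145394

Derivation:
d1 = 1.0563950875; d2 = 0.9503290703
phi(d1) = 0.2283390202; exp(-qT) = 1.0000000000; exp(-rT) = 0.9757976889
N(-d1) = 0.1453938747
Delta = -exp(-qT) * N(-d1) = -1.0000000000 * 0.1453938747 = -0.145394


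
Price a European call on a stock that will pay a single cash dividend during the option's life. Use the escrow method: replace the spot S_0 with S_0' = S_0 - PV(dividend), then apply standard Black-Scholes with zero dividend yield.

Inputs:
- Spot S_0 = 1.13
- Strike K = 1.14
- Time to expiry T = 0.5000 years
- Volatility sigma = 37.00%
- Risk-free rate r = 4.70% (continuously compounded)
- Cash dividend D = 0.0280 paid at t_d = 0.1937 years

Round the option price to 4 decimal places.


Answer: Price = 0.1098

Derivation:
PV(D) = D * exp(-r * t_d) = 0.0280 * 0.99093742 = 0.02774625
S_0' = S_0 - PV(D) = 1.1300 - 0.02774625 = 1.10225375
d1 = (ln(S_0'/K) + (r + sigma^2/2)*T) / (sigma*sqrt(T)) = 0.09193797
d2 = d1 - sigma*sqrt(T) = -0.16969153
exp(-rT) = 0.97677397
N(d1) = 0.53662634; N(d2) = 0.43262637
C = S_0' * N(d1) - K * exp(-rT) * N(d2) = 1.10225375 * 0.53662634 - 1.1400 * 0.97677397 * 0.43262637 = 0.1098


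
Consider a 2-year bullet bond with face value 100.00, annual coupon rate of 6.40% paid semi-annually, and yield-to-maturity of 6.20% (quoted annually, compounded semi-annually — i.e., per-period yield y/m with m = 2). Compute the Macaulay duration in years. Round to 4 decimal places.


Coupon per period c = face * coupon_rate / m = 3.200000
Periods per year m = 2; per-period yield y/m = 0.031000
Number of cashflows N = 4
Cashflows (t years, CF_t, discount factor 1/(1+y/m)^(m*t), PV):
  t = 0.5000: CF_t = 3.200000, DF = 0.969932, PV = 3.103783
  t = 1.0000: CF_t = 3.200000, DF = 0.940768, PV = 3.010459
  t = 1.5000: CF_t = 3.200000, DF = 0.912481, PV = 2.919940
  t = 2.0000: CF_t = 103.200000, DF = 0.885045, PV = 91.336641
Price P = sum_t PV_t = 100.370823
Macaulay numerator sum_t t * PV_t:
  t * PV_t at t = 0.5000: 1.551891
  t * PV_t at t = 1.0000: 3.010459
  t * PV_t at t = 1.5000: 4.379911
  t * PV_t at t = 2.0000: 182.673282
Macaulay duration D = (sum_t t * PV_t) / P = 191.615543 / 100.370823 = 1.909076

Answer: Macaulay duration = 1.9091 years


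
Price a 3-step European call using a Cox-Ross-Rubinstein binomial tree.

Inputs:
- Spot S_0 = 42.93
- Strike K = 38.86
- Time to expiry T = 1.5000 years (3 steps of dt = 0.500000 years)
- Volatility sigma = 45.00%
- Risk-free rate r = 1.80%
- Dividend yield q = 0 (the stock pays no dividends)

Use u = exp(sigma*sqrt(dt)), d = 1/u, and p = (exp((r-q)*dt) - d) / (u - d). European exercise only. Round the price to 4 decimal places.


dt = T/N = 0.500000
u = exp(sigma*sqrt(dt)) = 1.374648; d = 1/u = 0.727459
p = (exp((r-q)*dt) - d) / (u - d) = 0.435084
Discount per step: exp(-r*dt) = 0.991040
Stock lattice S(k, i) with i counting down-moves:
  k=0: S(0,0) = 42.9300
  k=1: S(1,0) = 59.0137; S(1,1) = 31.2298
  k=2: S(2,0) = 81.1230; S(2,1) = 42.9300; S(2,2) = 22.7184
  k=3: S(3,0) = 111.5157; S(3,1) = 59.0137; S(3,2) = 31.2298; S(3,3) = 16.5267
Terminal payoffs V(N, i) = max(S_T - K, 0):
  V(3,0) = 72.655661; V(3,1) = 20.153659; V(3,2) = 0.000000; V(3,3) = 0.000000
Backward induction: V(k, i) = exp(-r*dt) * [p * V(k+1, i) + (1-p) * V(k+1, i+1)].
  V(2,0) = exp(-r*dt) * [p*72.655661 + (1-p)*20.153659] = 42.611209
  V(2,1) = exp(-r*dt) * [p*20.153659 + (1-p)*0.000000] = 8.689972
  V(2,2) = exp(-r*dt) * [p*0.000000 + (1-p)*0.000000] = 0.000000
  V(1,0) = exp(-r*dt) * [p*42.611209 + (1-p)*8.689972] = 23.238469
  V(1,1) = exp(-r*dt) * [p*8.689972 + (1-p)*0.000000] = 3.746993
  V(0,0) = exp(-r*dt) * [p*23.238469 + (1-p)*3.746993] = 12.117869

Answer: Price = V(0,0) = 12.1179


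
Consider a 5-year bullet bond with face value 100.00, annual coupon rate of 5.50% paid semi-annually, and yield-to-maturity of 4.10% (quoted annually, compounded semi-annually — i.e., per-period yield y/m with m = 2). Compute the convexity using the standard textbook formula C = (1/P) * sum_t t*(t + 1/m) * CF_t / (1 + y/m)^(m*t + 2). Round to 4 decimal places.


Coupon per period c = face * coupon_rate / m = 2.750000
Periods per year m = 2; per-period yield y/m = 0.020500
Number of cashflows N = 10
Cashflows (t years, CF_t, discount factor 1/(1+y/m)^(m*t), PV):
  t = 0.5000: CF_t = 2.750000, DF = 0.979912, PV = 2.694757
  t = 1.0000: CF_t = 2.750000, DF = 0.960227, PV = 2.640625
  t = 1.5000: CF_t = 2.750000, DF = 0.940938, PV = 2.587579
  t = 2.0000: CF_t = 2.750000, DF = 0.922036, PV = 2.535600
  t = 2.5000: CF_t = 2.750000, DF = 0.903514, PV = 2.484664
  t = 3.0000: CF_t = 2.750000, DF = 0.885364, PV = 2.434751
  t = 3.5000: CF_t = 2.750000, DF = 0.867579, PV = 2.385842
  t = 4.0000: CF_t = 2.750000, DF = 0.850151, PV = 2.337914
  t = 4.5000: CF_t = 2.750000, DF = 0.833073, PV = 2.290950
  t = 5.0000: CF_t = 102.750000, DF = 0.816338, PV = 83.878709
Price P = sum_t PV_t = 106.271392
Convexity numerator sum_t t*(t + 1/m) * CF_t / (1+y/m)^(m*t + 2):
  t = 0.5000: term = 1.293790
  t = 1.0000: term = 3.803399
  t = 1.5000: term = 7.453992
  t = 2.0000: term = 12.173757
  t = 2.5000: term = 17.893813
  t = 3.0000: term = 24.548102
  t = 3.5000: term = 32.073300
  t = 4.0000: term = 40.408721
  t = 4.5000: term = 49.496229
  t = 5.0000: term = 2214.921892
Convexity = (1/P) * sum = 2404.066996 / 106.271392 = 22.621958

Answer: Convexity = 22.6220


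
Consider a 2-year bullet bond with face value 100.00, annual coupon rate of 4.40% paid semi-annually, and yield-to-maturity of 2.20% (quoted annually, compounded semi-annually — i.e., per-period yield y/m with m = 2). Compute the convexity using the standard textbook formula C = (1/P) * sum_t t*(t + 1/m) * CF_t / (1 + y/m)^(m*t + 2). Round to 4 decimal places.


Coupon per period c = face * coupon_rate / m = 2.200000
Periods per year m = 2; per-period yield y/m = 0.011000
Number of cashflows N = 4
Cashflows (t years, CF_t, discount factor 1/(1+y/m)^(m*t), PV):
  t = 0.5000: CF_t = 2.200000, DF = 0.989120, PV = 2.176063
  t = 1.0000: CF_t = 2.200000, DF = 0.978358, PV = 2.152387
  t = 1.5000: CF_t = 2.200000, DF = 0.967713, PV = 2.128968
  t = 2.0000: CF_t = 102.200000, DF = 0.957184, PV = 97.824193
Price P = sum_t PV_t = 104.281612
Convexity numerator sum_t t*(t + 1/m) * CF_t / (1+y/m)^(m*t + 2):
  t = 0.5000: term = 1.064484
  t = 1.0000: term = 3.158707
  t = 1.5000: term = 6.248678
  t = 2.0000: term = 478.535285
Convexity = (1/P) * sum = 489.007155 / 104.281612 = 4.689294

Answer: Convexity = 4.6893


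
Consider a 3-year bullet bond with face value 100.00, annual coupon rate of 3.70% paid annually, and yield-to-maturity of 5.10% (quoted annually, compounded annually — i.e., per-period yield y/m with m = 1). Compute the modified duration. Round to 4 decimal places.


Answer: Modified duration = 2.7517

Derivation:
Coupon per period c = face * coupon_rate / m = 3.700000
Periods per year m = 1; per-period yield y/m = 0.051000
Number of cashflows N = 3
Cashflows (t years, CF_t, discount factor 1/(1+y/m)^(m*t), PV):
  t = 1.0000: CF_t = 3.700000, DF = 0.951475, PV = 3.520457
  t = 2.0000: CF_t = 3.700000, DF = 0.905304, PV = 3.349626
  t = 3.0000: CF_t = 103.700000, DF = 0.861374, PV = 89.324503
Price P = sum_t PV_t = 96.194585
First compute Macaulay numerator sum_t t * PV_t:
  t * PV_t at t = 1.0000: 3.520457
  t * PV_t at t = 2.0000: 6.699252
  t * PV_t at t = 3.0000: 267.973509
Macaulay duration D = 278.193217 / 96.194585 = 2.891984
Modified duration = D / (1 + y/m) = 2.891984 / (1 + 0.051000) = 2.751650


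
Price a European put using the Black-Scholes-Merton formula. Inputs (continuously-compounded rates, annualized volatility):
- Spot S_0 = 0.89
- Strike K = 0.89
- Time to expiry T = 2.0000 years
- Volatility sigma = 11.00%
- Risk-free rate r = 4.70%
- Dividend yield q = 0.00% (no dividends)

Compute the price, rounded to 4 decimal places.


Answer: Price = 0.0221

Derivation:
d1 = (ln(S/K) + (r - q + 0.5*sigma^2) * T) / (sigma * sqrt(T)) = 0.68203663
d2 = d1 - sigma * sqrt(T) = 0.52647314
exp(-rT) = 0.91028276; exp(-qT) = 1.00000000
P = K * exp(-rT) * N(-d2) - S_0 * exp(-qT) * N(-d1)
N(-d1) = 0.24760789; N(-d2) = 0.29927975
P = 0.8900 * 0.91028276 * 0.29927975 - 0.8900 * 1.00000000 * 0.24760789 = 0.0221


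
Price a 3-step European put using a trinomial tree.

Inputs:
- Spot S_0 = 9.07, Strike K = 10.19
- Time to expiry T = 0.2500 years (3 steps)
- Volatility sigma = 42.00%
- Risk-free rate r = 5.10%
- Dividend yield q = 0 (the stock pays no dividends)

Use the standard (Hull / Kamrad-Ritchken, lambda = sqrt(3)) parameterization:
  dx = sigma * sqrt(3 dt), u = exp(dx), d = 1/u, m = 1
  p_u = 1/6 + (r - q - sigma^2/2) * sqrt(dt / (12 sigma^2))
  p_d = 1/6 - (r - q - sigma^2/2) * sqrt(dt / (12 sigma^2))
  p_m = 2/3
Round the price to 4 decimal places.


Answer: Price = V(0,0) = 1.4221

Derivation:
dt = T/N = 0.083333; dx = sigma*sqrt(3*dt) = 0.210000
u = exp(dx) = 1.233678; d = 1/u = 0.810584
p_u = 0.159286, p_m = 0.666667, p_d = 0.174048
Discount per step: exp(-r*dt) = 0.995759
Stock lattice S(k, j) with j the centered position index:
  k=0: S(0,+0) = 9.0700
  k=1: S(1,-1) = 7.3520; S(1,+0) = 9.0700; S(1,+1) = 11.1895
  k=2: S(2,-2) = 5.9594; S(2,-1) = 7.3520; S(2,+0) = 9.0700; S(2,+1) = 11.1895; S(2,+2) = 13.8042
  k=3: S(3,-3) = 4.8306; S(3,-2) = 5.9594; S(3,-1) = 7.3520; S(3,+0) = 9.0700; S(3,+1) = 11.1895; S(3,+2) = 13.8042; S(3,+3) = 17.0299
Terminal payoffs V(N, j) = max(K - S_T, 0):
  V(3,-3) = 5.359392; V(3,-2) = 4.230585; V(3,-1) = 2.838001; V(3,+0) = 1.120000; V(3,+1) = 0.000000; V(3,+2) = 0.000000; V(3,+3) = 0.000000
Backward induction: V(k, j) = exp(-r*dt) * [p_u * V(k+1, j+1) + p_m * V(k+1, j) + p_d * V(k+1, j-1)]
  V(2,-2) = exp(-r*dt) * [p_u*2.838001 + p_m*4.230585 + p_d*5.359392] = 4.187398
  V(2,-1) = exp(-r*dt) * [p_u*1.120000 + p_m*2.838001 + p_d*4.230585] = 2.794821
  V(2,+0) = exp(-r*dt) * [p_u*0.000000 + p_m*1.120000 + p_d*2.838001] = 1.235353
  V(2,+1) = exp(-r*dt) * [p_u*0.000000 + p_m*0.000000 + p_d*1.120000] = 0.194107
  V(2,+2) = exp(-r*dt) * [p_u*0.000000 + p_m*0.000000 + p_d*0.000000] = 0.000000
  V(1,-1) = exp(-r*dt) * [p_u*1.235353 + p_m*2.794821 + p_d*4.187398] = 2.776967
  V(1,+0) = exp(-r*dt) * [p_u*0.194107 + p_m*1.235353 + p_d*2.794821] = 1.335232
  V(1,+1) = exp(-r*dt) * [p_u*0.000000 + p_m*0.194107 + p_d*1.235353] = 0.342954
  V(0,+0) = exp(-r*dt) * [p_u*0.342954 + p_m*1.335232 + p_d*2.776967] = 1.422050


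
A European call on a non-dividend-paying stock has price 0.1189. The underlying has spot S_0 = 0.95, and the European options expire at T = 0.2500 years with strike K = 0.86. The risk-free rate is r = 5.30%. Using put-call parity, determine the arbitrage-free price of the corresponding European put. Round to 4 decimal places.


Put-call parity: C - P = S_0 * exp(-qT) - K * exp(-rT).
S_0 * exp(-qT) = 0.9500 * 1.00000000 = 0.95000000
K * exp(-rT) = 0.8600 * 0.98683739 = 0.84868016
P = C - S*exp(-qT) + K*exp(-rT)
P = 0.1189 - 0.95000000 + 0.84868016 = 0.0176

Answer: Put price = 0.0176


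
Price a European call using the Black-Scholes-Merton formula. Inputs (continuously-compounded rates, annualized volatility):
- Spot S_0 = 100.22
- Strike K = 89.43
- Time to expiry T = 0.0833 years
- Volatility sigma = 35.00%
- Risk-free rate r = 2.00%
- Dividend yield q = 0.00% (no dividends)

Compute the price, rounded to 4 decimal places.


Answer: Price = 11.5388

Derivation:
d1 = (ln(S/K) + (r - q + 0.5*sigma^2) * T) / (sigma * sqrt(T)) = 1.19465821
d2 = d1 - sigma * sqrt(T) = 1.09364212
exp(-rT) = 0.99833539; exp(-qT) = 1.00000000
C = S_0 * exp(-qT) * N(d1) - K * exp(-rT) * N(d2)
N(d1) = 0.88388970; N(d2) = 0.86294402
C = 100.2200 * 1.00000000 * 0.88388970 - 89.4300 * 0.99833539 * 0.86294402 = 11.5388


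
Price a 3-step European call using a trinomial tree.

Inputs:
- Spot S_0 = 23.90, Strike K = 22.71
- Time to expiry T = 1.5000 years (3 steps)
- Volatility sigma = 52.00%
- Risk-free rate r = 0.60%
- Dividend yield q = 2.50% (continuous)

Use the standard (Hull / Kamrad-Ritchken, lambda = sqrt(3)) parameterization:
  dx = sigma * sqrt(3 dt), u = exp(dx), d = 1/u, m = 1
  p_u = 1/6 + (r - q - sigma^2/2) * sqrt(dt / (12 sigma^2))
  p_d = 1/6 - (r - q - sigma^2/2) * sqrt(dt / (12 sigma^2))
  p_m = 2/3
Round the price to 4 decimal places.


dt = T/N = 0.500000; dx = sigma*sqrt(3*dt) = 0.636867
u = exp(dx) = 1.890549; d = 1/u = 0.528947
p_u = 0.106136, p_m = 0.666667, p_d = 0.227197
Discount per step: exp(-r*dt) = 0.997004
Stock lattice S(k, j) with j the centered position index:
  k=0: S(0,+0) = 23.9000
  k=1: S(1,-1) = 12.6418; S(1,+0) = 23.9000; S(1,+1) = 45.1841
  k=2: S(2,-2) = 6.6869; S(2,-1) = 12.6418; S(2,+0) = 23.9000; S(2,+1) = 45.1841; S(2,+2) = 85.4228
  k=3: S(3,-3) = 3.5370; S(3,-2) = 6.6869; S(3,-1) = 12.6418; S(3,+0) = 23.9000; S(3,+1) = 45.1841; S(3,+2) = 85.4228; S(3,+3) = 161.4960
Terminal payoffs V(N, j) = max(S_T - K, 0):
  V(3,-3) = 0.000000; V(3,-2) = 0.000000; V(3,-1) = 0.000000; V(3,+0) = 1.190000; V(3,+1) = 22.474124; V(3,+2) = 62.712807; V(3,+3) = 138.786014
Backward induction: V(k, j) = exp(-r*dt) * [p_u * V(k+1, j+1) + p_m * V(k+1, j) + p_d * V(k+1, j-1)]
  V(2,-2) = exp(-r*dt) * [p_u*0.000000 + p_m*0.000000 + p_d*0.000000] = 0.000000
  V(2,-1) = exp(-r*dt) * [p_u*1.190000 + p_m*0.000000 + p_d*0.000000] = 0.125924
  V(2,+0) = exp(-r*dt) * [p_u*22.474124 + p_m*1.190000 + p_d*0.000000] = 3.169125
  V(2,+1) = exp(-r*dt) * [p_u*62.712807 + p_m*22.474124 + p_d*1.190000] = 21.843572
  V(2,+2) = exp(-r*dt) * [p_u*138.786014 + p_m*62.712807 + p_d*22.474124] = 61.460135
  V(1,-1) = exp(-r*dt) * [p_u*3.169125 + p_m*0.125924 + p_d*0.000000] = 0.419048
  V(1,+0) = exp(-r*dt) * [p_u*21.843572 + p_m*3.169125 + p_d*0.125924] = 4.446390
  V(1,+1) = exp(-r*dt) * [p_u*61.460135 + p_m*21.843572 + p_d*3.169125] = 21.740213
  V(0,+0) = exp(-r*dt) * [p_u*21.740213 + p_m*4.446390 + p_d*0.419048] = 5.350810

Answer: Price = V(0,0) = 5.3508


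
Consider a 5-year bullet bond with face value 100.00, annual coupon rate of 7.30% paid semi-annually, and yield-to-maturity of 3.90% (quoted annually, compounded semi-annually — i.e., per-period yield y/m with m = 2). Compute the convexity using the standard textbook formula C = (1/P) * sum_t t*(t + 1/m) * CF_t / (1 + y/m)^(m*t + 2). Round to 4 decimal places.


Answer: Convexity = 21.8022

Derivation:
Coupon per period c = face * coupon_rate / m = 3.650000
Periods per year m = 2; per-period yield y/m = 0.019500
Number of cashflows N = 10
Cashflows (t years, CF_t, discount factor 1/(1+y/m)^(m*t), PV):
  t = 0.5000: CF_t = 3.650000, DF = 0.980873, PV = 3.580186
  t = 1.0000: CF_t = 3.650000, DF = 0.962112, PV = 3.511708
  t = 1.5000: CF_t = 3.650000, DF = 0.943709, PV = 3.444540
  t = 2.0000: CF_t = 3.650000, DF = 0.925659, PV = 3.378656
  t = 2.5000: CF_t = 3.650000, DF = 0.907954, PV = 3.314032
  t = 3.0000: CF_t = 3.650000, DF = 0.890588, PV = 3.250645
  t = 3.5000: CF_t = 3.650000, DF = 0.873553, PV = 3.188469
  t = 4.0000: CF_t = 3.650000, DF = 0.856845, PV = 3.127483
  t = 4.5000: CF_t = 3.650000, DF = 0.840456, PV = 3.067664
  t = 5.0000: CF_t = 103.650000, DF = 0.824380, PV = 85.447037
Price P = sum_t PV_t = 115.310420
Convexity numerator sum_t t*(t + 1/m) * CF_t / (1+y/m)^(m*t + 2):
  t = 0.5000: term = 1.722270
  t = 1.0000: term = 5.067984
  t = 1.5000: term = 9.942096
  t = 2.0000: term = 16.253223
  t = 2.5000: term = 23.913521
  t = 3.0000: term = 32.838576
  t = 3.5000: term = 42.947296
  t = 4.0000: term = 54.161797
  t = 4.5000: term = 66.407304
  t = 5.0000: term = 2260.764052
Convexity = (1/P) * sum = 2514.018119 / 115.310420 = 21.802176


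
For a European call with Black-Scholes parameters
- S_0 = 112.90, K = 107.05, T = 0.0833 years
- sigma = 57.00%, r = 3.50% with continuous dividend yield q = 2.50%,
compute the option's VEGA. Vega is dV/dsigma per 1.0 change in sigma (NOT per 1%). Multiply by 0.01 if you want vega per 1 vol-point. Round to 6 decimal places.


Answer: Vega = 11.923063

Derivation:
d1 = 0.4107394977; d2 = 0.2462275833
phi(d1) = 0.3666703730; exp(-qT) = 0.9979196669; exp(-rT) = 0.9970887459
Vega = S * exp(-qT) * phi(d1) * sqrt(T) = 112.9000 * 0.9979196669 * 0.3666703730 * 0.2886173938 = 11.923063


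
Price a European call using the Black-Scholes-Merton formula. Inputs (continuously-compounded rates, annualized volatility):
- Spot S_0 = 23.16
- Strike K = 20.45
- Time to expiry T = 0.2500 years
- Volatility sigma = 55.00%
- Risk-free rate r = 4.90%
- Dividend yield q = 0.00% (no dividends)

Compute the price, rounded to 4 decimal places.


Answer: Price = 4.1352

Derivation:
d1 = (ln(S/K) + (r - q + 0.5*sigma^2) * T) / (sigma * sqrt(T)) = 0.63456826
d2 = d1 - sigma * sqrt(T) = 0.35956826
exp(-rT) = 0.98782473; exp(-qT) = 1.00000000
C = S_0 * exp(-qT) * N(d1) - K * exp(-rT) * N(d2)
N(d1) = 0.73714498; N(d2) = 0.64041499
C = 23.1600 * 1.00000000 * 0.73714498 - 20.4500 * 0.98782473 * 0.64041499 = 4.1352


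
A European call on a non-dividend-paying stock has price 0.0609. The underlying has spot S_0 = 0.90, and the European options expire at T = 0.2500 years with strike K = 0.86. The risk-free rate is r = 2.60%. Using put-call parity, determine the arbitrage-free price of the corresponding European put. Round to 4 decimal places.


Answer: Put price = 0.0153

Derivation:
Put-call parity: C - P = S_0 * exp(-qT) - K * exp(-rT).
S_0 * exp(-qT) = 0.9000 * 1.00000000 = 0.90000000
K * exp(-rT) = 0.8600 * 0.99352108 = 0.85442813
P = C - S*exp(-qT) + K*exp(-rT)
P = 0.0609 - 0.90000000 + 0.85442813 = 0.0153


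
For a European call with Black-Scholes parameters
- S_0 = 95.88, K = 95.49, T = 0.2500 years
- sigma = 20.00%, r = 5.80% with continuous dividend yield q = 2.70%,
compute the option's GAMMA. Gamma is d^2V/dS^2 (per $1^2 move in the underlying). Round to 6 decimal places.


d1 = 0.1682587960; d2 = 0.0682587960
phi(d1) = 0.3933348303; exp(-qT) = 0.9932727301; exp(-rT) = 0.9856046187
Gamma = exp(-qT) * phi(d1) / (S * sigma * sqrt(T)) = 0.9932727301 * 0.3933348303 / (95.8800 * 0.2000 * 0.5000000000) = 0.040748

Answer: Gamma = 0.040748


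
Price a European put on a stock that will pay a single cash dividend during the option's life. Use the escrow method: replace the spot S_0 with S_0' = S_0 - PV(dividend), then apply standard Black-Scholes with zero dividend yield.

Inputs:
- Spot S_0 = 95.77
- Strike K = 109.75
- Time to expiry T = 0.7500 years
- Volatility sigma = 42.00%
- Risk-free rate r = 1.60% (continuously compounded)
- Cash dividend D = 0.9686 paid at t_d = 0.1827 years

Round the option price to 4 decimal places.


Answer: Price = 22.4607

Derivation:
PV(D) = D * exp(-r * t_d) = 0.9686 * 0.99708107 = 0.96577272
S_0' = S_0 - PV(D) = 95.7700 - 0.96577272 = 94.80422728
d1 = (ln(S_0'/K) + (r + sigma^2/2)*T) / (sigma*sqrt(T)) = -0.18761424
d2 = d1 - sigma*sqrt(T) = -0.55134491
exp(-rT) = 0.98807171
N(-d1) = 0.57441047; N(-d2) = 0.70930137
P = K * exp(-rT) * N(-d2) - S_0' * N(-d1) = 109.7500 * 0.98807171 * 0.70930137 - 94.80422728 * 0.57441047 = 22.4607


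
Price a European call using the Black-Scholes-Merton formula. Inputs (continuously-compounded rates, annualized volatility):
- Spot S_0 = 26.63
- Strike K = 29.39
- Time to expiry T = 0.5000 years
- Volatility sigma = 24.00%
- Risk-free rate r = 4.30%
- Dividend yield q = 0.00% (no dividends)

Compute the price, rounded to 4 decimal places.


Answer: Price = 0.9951

Derivation:
d1 = (ln(S/K) + (r - q + 0.5*sigma^2) * T) / (sigma * sqrt(T)) = -0.36955805
d2 = d1 - sigma * sqrt(T) = -0.53926368
exp(-rT) = 0.97872948; exp(-qT) = 1.00000000
C = S_0 * exp(-qT) * N(d1) - K * exp(-rT) * N(d2)
N(d1) = 0.35585591; N(d2) = 0.29485246
C = 26.6300 * 1.00000000 * 0.35585591 - 29.3900 * 0.97872948 * 0.29485246 = 0.9951


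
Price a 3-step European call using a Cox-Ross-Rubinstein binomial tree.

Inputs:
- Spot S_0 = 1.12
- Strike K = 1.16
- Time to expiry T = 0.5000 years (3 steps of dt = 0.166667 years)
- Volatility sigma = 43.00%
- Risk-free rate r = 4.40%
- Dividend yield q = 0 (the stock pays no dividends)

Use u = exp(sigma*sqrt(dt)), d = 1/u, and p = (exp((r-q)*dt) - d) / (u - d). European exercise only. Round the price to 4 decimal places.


dt = T/N = 0.166667
u = exp(sigma*sqrt(dt)) = 1.191898; d = 1/u = 0.838998
p = (exp((r-q)*dt) - d) / (u - d) = 0.477082
Discount per step: exp(-r*dt) = 0.992693
Stock lattice S(k, i) with i counting down-moves:
  k=0: S(0,0) = 1.1200
  k=1: S(1,0) = 1.3349; S(1,1) = 0.9397
  k=2: S(2,0) = 1.5911; S(2,1) = 1.1200; S(2,2) = 0.7884
  k=3: S(3,0) = 1.8964; S(3,1) = 1.3349; S(3,2) = 0.9397; S(3,3) = 0.6615
Terminal payoffs V(N, i) = max(S_T - K, 0):
  V(3,0) = 0.736422; V(3,1) = 0.174925; V(3,2) = 0.000000; V(3,3) = 0.000000
Backward induction: V(k, i) = exp(-r*dt) * [p * V(k+1, i) + (1-p) * V(k+1, i+1)].
  V(2,0) = exp(-r*dt) * [p*0.736422 + (1-p)*0.174925] = 0.439570
  V(2,1) = exp(-r*dt) * [p*0.174925 + (1-p)*0.000000] = 0.082844
  V(2,2) = exp(-r*dt) * [p*0.000000 + (1-p)*0.000000] = 0.000000
  V(1,0) = exp(-r*dt) * [p*0.439570 + (1-p)*0.082844] = 0.251183
  V(1,1) = exp(-r*dt) * [p*0.082844 + (1-p)*0.000000] = 0.039235
  V(0,0) = exp(-r*dt) * [p*0.251183 + (1-p)*0.039235] = 0.139326

Answer: Price = V(0,0) = 0.1393


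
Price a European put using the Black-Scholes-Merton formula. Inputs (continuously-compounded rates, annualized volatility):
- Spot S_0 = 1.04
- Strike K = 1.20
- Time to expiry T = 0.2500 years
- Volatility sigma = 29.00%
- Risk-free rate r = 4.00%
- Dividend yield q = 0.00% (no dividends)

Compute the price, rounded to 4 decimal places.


d1 = (ln(S/K) + (r - q + 0.5*sigma^2) * T) / (sigma * sqrt(T)) = -0.84543685
d2 = d1 - sigma * sqrt(T) = -0.99043685
exp(-rT) = 0.99004983; exp(-qT) = 1.00000000
P = K * exp(-rT) * N(-d2) - S_0 * exp(-qT) * N(-d1)
N(-d1) = 0.80106651; N(-d2) = 0.83901968
P = 1.2000 * 0.99004983 * 0.83901968 - 1.0400 * 1.00000000 * 0.80106651 = 0.1637

Answer: Price = 0.1637


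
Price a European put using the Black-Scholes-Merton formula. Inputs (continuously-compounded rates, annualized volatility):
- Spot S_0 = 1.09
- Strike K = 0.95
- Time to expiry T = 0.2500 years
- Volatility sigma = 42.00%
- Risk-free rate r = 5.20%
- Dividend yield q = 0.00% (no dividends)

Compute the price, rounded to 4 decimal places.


d1 = (ln(S/K) + (r - q + 0.5*sigma^2) * T) / (sigma * sqrt(T)) = 0.82152853
d2 = d1 - sigma * sqrt(T) = 0.61152853
exp(-rT) = 0.98708414; exp(-qT) = 1.00000000
P = K * exp(-rT) * N(-d2) - S_0 * exp(-qT) * N(-d1)
N(-d1) = 0.20567264; N(-d2) = 0.27042487
P = 0.9500 * 0.98708414 * 0.27042487 - 1.0900 * 1.00000000 * 0.20567264 = 0.0294

Answer: Price = 0.0294


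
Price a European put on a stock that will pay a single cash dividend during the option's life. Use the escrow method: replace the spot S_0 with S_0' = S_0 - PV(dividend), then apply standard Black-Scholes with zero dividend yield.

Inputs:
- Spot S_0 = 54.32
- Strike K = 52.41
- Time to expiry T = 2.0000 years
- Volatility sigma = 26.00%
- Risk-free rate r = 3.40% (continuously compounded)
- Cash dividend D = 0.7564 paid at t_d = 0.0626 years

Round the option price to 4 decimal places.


Answer: Price = 5.3968

Derivation:
PV(D) = D * exp(-r * t_d) = 0.7564 * 0.99787386 = 0.75479179
S_0' = S_0 - PV(D) = 54.3200 - 0.75479179 = 53.56520821
d1 = (ln(S_0'/K) + (r + sigma^2/2)*T) / (sigma*sqrt(T)) = 0.42807794
d2 = d1 - sigma*sqrt(T) = 0.06038242
exp(-rT) = 0.93426047
N(-d1) = 0.33429719; N(-d2) = 0.47592553
P = K * exp(-rT) * N(-d2) - S_0' * N(-d1) = 52.4100 * 0.93426047 * 0.47592553 - 53.56520821 * 0.33429719 = 5.3968


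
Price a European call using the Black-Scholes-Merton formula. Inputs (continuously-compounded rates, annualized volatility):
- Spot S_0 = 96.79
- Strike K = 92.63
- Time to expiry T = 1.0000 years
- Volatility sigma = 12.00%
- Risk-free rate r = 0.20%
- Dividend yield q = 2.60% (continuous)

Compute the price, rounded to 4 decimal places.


d1 = (ln(S/K) + (r - q + 0.5*sigma^2) * T) / (sigma * sqrt(T)) = 0.22608850
d2 = d1 - sigma * sqrt(T) = 0.10608850
exp(-rT) = 0.99800200; exp(-qT) = 0.97433509
C = S_0 * exp(-qT) * N(d1) - K * exp(-rT) * N(d2)
N(d1) = 0.58943371; N(d2) = 0.54224393
C = 96.7900 * 0.97433509 * 0.58943371 - 92.6300 * 0.99800200 * 0.54224393 = 5.4594

Answer: Price = 5.4594


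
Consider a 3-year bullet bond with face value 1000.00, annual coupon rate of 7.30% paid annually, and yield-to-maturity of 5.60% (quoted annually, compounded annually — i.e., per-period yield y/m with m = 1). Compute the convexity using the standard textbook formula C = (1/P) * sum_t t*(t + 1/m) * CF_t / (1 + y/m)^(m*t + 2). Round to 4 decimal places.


Answer: Convexity = 9.8314

Derivation:
Coupon per period c = face * coupon_rate / m = 73.000000
Periods per year m = 1; per-period yield y/m = 0.056000
Number of cashflows N = 3
Cashflows (t years, CF_t, discount factor 1/(1+y/m)^(m*t), PV):
  t = 1.0000: CF_t = 73.000000, DF = 0.946970, PV = 69.128788
  t = 2.0000: CF_t = 73.000000, DF = 0.896752, PV = 65.462867
  t = 3.0000: CF_t = 1073.000000, DF = 0.849197, PV = 911.187949
Price P = sum_t PV_t = 1045.779604
Convexity numerator sum_t t*(t + 1/m) * CF_t / (1+y/m)^(m*t + 2):
  t = 1.0000: term = 123.982703
  t = 2.0000: term = 352.223589
  t = 3.0000: term = 9805.311092
Convexity = (1/P) * sum = 10281.517384 / 1045.779604 = 9.831438


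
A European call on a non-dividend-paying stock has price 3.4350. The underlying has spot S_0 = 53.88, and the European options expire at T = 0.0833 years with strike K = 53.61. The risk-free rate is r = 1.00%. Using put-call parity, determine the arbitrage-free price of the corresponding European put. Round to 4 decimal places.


Answer: Put price = 3.1204

Derivation:
Put-call parity: C - P = S_0 * exp(-qT) - K * exp(-rT).
S_0 * exp(-qT) = 53.8800 * 1.00000000 = 53.88000000
K * exp(-rT) = 53.6100 * 0.99916735 = 53.56536146
P = C - S*exp(-qT) + K*exp(-rT)
P = 3.4350 - 53.88000000 + 53.56536146 = 3.1204


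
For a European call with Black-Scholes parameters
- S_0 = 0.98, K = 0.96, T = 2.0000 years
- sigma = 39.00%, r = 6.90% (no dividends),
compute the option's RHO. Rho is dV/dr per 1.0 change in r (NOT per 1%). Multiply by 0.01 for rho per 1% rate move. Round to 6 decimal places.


Answer: Rho = 0.844141

Derivation:
d1 = 0.5633633719; d2 = 0.0118200825
phi(d1) = 0.3404021121; exp(-qT) = 1.0000000000; exp(-rT) = 0.8710986917
N(d2) = 0.5047154209
Rho = K*T*exp(-rT)*N(d2) = 0.9600 * 2.0000 * 0.8710986917 * 0.5047154209 = 0.844141


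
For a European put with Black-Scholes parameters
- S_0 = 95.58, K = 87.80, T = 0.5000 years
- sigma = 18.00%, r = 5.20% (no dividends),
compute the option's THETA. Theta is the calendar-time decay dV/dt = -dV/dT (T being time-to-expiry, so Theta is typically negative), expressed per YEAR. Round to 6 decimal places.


Answer: Theta = -2.202270

Derivation:
d1 = 0.9349687399; d2 = 0.8076895193
phi(d1) = 0.2576838571; exp(-qT) = 1.0000000000; exp(-rT) = 0.9743350896
Theta = -S*exp(-qT)*phi(d1)*sigma/(2*sqrt(T)) + r*K*exp(-rT)*N(-d2) - q*S*exp(-qT)*N(-d1)
N(-d1) = 0.1749022048; N(-d2) = 0.2096346693; sqrt(T) = 0.7071067812
Term 1 = -95.5800 * 1.0000000000 * 0.2576838571 * 0.1800 / (2 * 0.7071067812) = -3.1348137714
Term 2 = 0.0520 * 87.8000 * 0.9743350896 * 0.2096346693 = 0.9325439539
Term 3 = 0 (no dividend yield, q = 0)
Theta = -3.1348137714 + (0.9325439539) + (0.0000000000) = -2.202270


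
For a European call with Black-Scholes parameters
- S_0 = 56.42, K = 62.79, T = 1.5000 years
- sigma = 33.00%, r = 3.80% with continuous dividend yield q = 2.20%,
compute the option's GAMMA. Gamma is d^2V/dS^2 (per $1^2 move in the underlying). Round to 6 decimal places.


d1 = -0.0032093748; d2 = -0.4073751823
phi(d1) = 0.3989402258; exp(-qT) = 0.9675385596; exp(-rT) = 0.9445940694
Gamma = exp(-qT) * phi(d1) / (S * sigma * sqrt(T)) = 0.9675385596 * 0.3989402258 / (56.4200 * 0.3300 * 1.2247448714) = 0.016927

Answer: Gamma = 0.016927


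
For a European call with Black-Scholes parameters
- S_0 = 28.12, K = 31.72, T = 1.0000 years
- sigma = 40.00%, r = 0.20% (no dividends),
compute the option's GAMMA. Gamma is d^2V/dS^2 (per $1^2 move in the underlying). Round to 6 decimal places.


d1 = -0.0961658246; d2 = -0.4961658246
phi(d1) = 0.3971018563; exp(-qT) = 1.0000000000; exp(-rT) = 0.9980019987
Gamma = exp(-qT) * phi(d1) / (S * sigma * sqrt(T)) = 1.0000000000 * 0.3971018563 / (28.1200 * 0.4000 * 1.0000000000) = 0.035304

Answer: Gamma = 0.035304


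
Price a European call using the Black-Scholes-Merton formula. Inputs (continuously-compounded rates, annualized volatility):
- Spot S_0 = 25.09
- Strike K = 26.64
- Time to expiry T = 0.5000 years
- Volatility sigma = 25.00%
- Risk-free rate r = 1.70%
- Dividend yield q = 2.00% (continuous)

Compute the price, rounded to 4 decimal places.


Answer: Price = 1.1255

Derivation:
d1 = (ln(S/K) + (r - q + 0.5*sigma^2) * T) / (sigma * sqrt(T)) = -0.25919415
d2 = d1 - sigma * sqrt(T) = -0.43597085
exp(-rT) = 0.99153602; exp(-qT) = 0.99004983
C = S_0 * exp(-qT) * N(d1) - K * exp(-rT) * N(d2)
N(d1) = 0.39774272; N(d2) = 0.33142894
C = 25.0900 * 0.99004983 * 0.39774272 - 26.6400 * 0.99153602 * 0.33142894 = 1.1255


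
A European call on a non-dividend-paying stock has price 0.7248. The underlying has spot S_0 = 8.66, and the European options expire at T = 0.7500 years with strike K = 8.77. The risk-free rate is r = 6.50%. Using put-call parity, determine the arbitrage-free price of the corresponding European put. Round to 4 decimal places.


Put-call parity: C - P = S_0 * exp(-qT) - K * exp(-rT).
S_0 * exp(-qT) = 8.6600 * 1.00000000 = 8.66000000
K * exp(-rT) = 8.7700 * 0.95241920 = 8.35271643
P = C - S*exp(-qT) + K*exp(-rT)
P = 0.7248 - 8.66000000 + 8.35271643 = 0.4175

Answer: Put price = 0.4175


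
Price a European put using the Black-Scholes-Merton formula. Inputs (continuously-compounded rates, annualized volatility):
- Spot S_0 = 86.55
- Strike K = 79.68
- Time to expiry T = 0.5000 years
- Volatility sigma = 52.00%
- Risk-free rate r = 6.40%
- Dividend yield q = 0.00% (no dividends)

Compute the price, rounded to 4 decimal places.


d1 = (ln(S/K) + (r - q + 0.5*sigma^2) * T) / (sigma * sqrt(T)) = 0.49580062
d2 = d1 - sigma * sqrt(T) = 0.12810509
exp(-rT) = 0.96850658; exp(-qT) = 1.00000000
P = K * exp(-rT) * N(-d2) - S_0 * exp(-qT) * N(-d1)
N(-d1) = 0.31001755; N(-d2) = 0.44903290
P = 79.6800 * 0.96850658 * 0.44903290 - 86.5500 * 1.00000000 * 0.31001755 = 7.8201

Answer: Price = 7.8201


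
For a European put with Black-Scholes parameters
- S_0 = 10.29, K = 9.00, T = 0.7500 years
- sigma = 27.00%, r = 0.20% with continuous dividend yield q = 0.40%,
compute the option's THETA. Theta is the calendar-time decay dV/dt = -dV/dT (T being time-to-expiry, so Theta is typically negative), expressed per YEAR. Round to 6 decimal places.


d1 = 0.6833495227; d2 = 0.4495226637
phi(d1) = 0.3158708605; exp(-qT) = 0.9970044955; exp(-rT) = 0.9985011244
Theta = -S*exp(-qT)*phi(d1)*sigma/(2*sqrt(T)) + r*K*exp(-rT)*N(-d2) - q*S*exp(-qT)*N(-d1)
N(-d1) = 0.2471930040; N(-d2) = 0.3265273314; sqrt(T) = 0.8660254038
Term 1 = -10.2900 * 0.9970044955 * 0.3158708605 * 0.2700 / (2 * 0.8660254038) = -0.5051556231
Term 2 = 0.0020 * 9.0000 * 0.9985011244 * 0.3265273314 = 0.0058686823
Term 3 = -0.0040 * 10.2900 * 0.9970044955 * 0.2471930040 = -0.0101439864
Theta = -0.5051556231 + (0.0058686823) + (-0.0101439864) = -0.509431

Answer: Theta = -0.509431


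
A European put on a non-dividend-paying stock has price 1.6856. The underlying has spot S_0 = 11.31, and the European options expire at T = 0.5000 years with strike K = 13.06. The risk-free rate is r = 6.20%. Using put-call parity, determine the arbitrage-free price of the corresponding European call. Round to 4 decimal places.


Answer: Call price = 0.3342

Derivation:
Put-call parity: C - P = S_0 * exp(-qT) - K * exp(-rT).
S_0 * exp(-qT) = 11.3100 * 1.00000000 = 11.31000000
K * exp(-rT) = 13.0600 * 0.96947557 = 12.66135098
C = P + S*exp(-qT) - K*exp(-rT)
C = 1.6856 + 11.31000000 - 12.66135098 = 0.3342


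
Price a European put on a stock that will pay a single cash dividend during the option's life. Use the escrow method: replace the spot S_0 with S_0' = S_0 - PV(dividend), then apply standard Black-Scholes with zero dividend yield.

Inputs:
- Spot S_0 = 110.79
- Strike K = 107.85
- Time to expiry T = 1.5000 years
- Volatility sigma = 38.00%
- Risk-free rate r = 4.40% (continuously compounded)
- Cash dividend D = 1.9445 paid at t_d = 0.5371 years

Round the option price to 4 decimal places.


Answer: Price = 15.5921

Derivation:
PV(D) = D * exp(-r * t_d) = 1.9445 * 0.97664466 = 1.89908554
S_0' = S_0 - PV(D) = 110.7900 - 1.89908554 = 108.89091446
d1 = (ln(S_0'/K) + (r + sigma^2/2)*T) / (sigma*sqrt(T)) = 0.39515260
d2 = d1 - sigma*sqrt(T) = -0.07025046
exp(-rT) = 0.93613086
N(-d1) = 0.34636514; N(-d2) = 0.52800284
P = K * exp(-rT) * N(-d2) - S_0' * N(-d1) = 107.8500 * 0.93613086 * 0.52800284 - 108.89091446 * 0.34636514 = 15.5921


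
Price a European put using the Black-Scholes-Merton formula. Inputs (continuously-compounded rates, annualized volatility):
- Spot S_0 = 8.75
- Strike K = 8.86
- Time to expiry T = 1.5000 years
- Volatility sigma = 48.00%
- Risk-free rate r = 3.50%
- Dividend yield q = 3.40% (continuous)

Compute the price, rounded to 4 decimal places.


d1 = (ln(S/K) + (r - q + 0.5*sigma^2) * T) / (sigma * sqrt(T)) = 0.27523919
d2 = d1 - sigma * sqrt(T) = -0.31263835
exp(-rT) = 0.94885432; exp(-qT) = 0.95027867
P = K * exp(-rT) * N(-d2) - S_0 * exp(-qT) * N(-d1)
N(-d1) = 0.39156624; N(-d2) = 0.62272228
P = 8.8600 * 0.94885432 * 0.62272228 - 8.7500 * 0.95027867 * 0.39156624 = 1.9793

Answer: Price = 1.9793
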